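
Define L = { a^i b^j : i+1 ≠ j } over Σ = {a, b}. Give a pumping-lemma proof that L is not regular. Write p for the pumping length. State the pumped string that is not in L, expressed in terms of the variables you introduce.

a^{p+p!} b^{p+p!+1}

Suppose for contradiction that L is regular, and let p be the pumping length.
Choose w = a^p b^{p+p!+1}. Since p ≠ (p+p!+1)-1 = p+p!, w ∈ L; and |w| ≥ p.
The pumping lemma gives a decomposition w = xyz where |xy| ≤ p and y is nonempty.
The first p characters of w are a's, so xy (and hence y) consists only of a's. Write y = a^k, 1 ≤ k ≤ p.
Since 1 ≤ k ≤ p, k divides p!; set t = 1 + p!/k. Then xy^t z has p + (p!/k)·k = p + p! copies of a. Now the a-count is p+p! and (b-count)-1 = (p+p!+1)-1 = p+p!, so i+1 ≠ j fails. So xy^t z = a^{p+p!} b^{p+p!+1} ∉ L.
Contradiction. Therefore L is not regular.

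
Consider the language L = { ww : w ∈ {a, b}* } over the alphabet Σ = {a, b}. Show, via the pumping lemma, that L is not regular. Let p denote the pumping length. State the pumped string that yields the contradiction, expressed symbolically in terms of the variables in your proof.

Assume L is regular. Let p be the pumping length given by the pumping lemma.
Take w = a^p b^p a^p b^p = uu where u = a^pb^p; then w ∈ L and |w| = 4p ≥ p.
By the pumping lemma, w = xyz with |xy| ≤ p and |y| > 0.
Since the first p symbols of w are all a's and |xy| ≤ p, y lies entirely in the leading a-block: y = a^k for some k with 1 ≤ k ≤ p.
Pump with i = 2: xy^2z = a^{p+k} b^p a^p b^p, of length 4p+k. Suppose this equals vv. The string starts with a and ends with b, so v does too; thus the boundary between the two copies of v is a b→a transition. There is exactly one such transition, at position 2p+k, so |v| = 2p+k and |vv| = 4p+2k ≠ 4p+k since k ≥ 1. So xy^2z ∉ L.
Contradiction. Therefore L is not regular.

a^{p+k} b^p a^p b^p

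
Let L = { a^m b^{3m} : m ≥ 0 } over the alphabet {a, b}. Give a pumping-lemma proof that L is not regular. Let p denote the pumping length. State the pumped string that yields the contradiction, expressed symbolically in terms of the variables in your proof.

a^{p+k} b^{3p}

Toward a contradiction, assume L is regular with pumping length p.
Let w = a^p b^{3p} ∈ L; note |w| = 4p ≥ p.
By the pumping lemma, w = xyz with |xy| ≤ p and |y| ≥ 1.
The first p characters of w are a's, so xy (and hence y) consists only of a's. Write y = a^k, 1 ≤ k ≤ p.
Pump with i = 2: xy^2z = a^{p+k} b^{3p}. For this to lie in L we would need 3p = 3(p+k), which forces k = 0. But k ≥ 1, so xy^2z ∉ L.
This is a contradiction; hence L is not regular.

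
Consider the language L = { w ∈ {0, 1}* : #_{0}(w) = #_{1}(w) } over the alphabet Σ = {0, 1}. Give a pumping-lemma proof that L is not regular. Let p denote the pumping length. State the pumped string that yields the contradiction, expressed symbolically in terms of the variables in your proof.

0^{p+k} 1^p

Assume L is regular. Let p be the pumping length given by the pumping lemma.
Choose w = 0^p 1^p ∈ L with |w| = 2p ≥ p.
By the pumping lemma, w = xyz with |xy| ≤ p and |y| ≥ 1.
Since the first p symbols of w are all 0's and |xy| ≤ p, y lies entirely in the leading 0-block: y = 0^k for some k with 1 ≤ k ≤ p.
Pump with i = 2: xy^2z = 0^{p+k} 1^p has p+k occurrences of 0 but only p of 1. Since k ≥ 1 the counts differ, so xy^2z ∉ L.
Contradiction. Therefore L is not regular.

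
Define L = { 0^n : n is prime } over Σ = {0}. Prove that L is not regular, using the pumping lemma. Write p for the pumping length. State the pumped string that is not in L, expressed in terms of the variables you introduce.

0^{q(1+k)}

Assume L is regular. Let p be the pumping length given by the pumping lemma.
Let q be a prime with q ≥ p+2 (infinitely many primes exist), and take w = 0^q ∈ L with |w| = q ≥ p.
The pumping lemma gives a decomposition w = xyz where |xy| ≤ p and y is nonempty.
Then y = 0^k for some k with 1 ≤ k ≤ p.
Since 1 ≤ k ≤ p, |xz| = q-k. Pump with i = q+1: |xy^{q+1}z| = (q-k)+(q+1)k = q+qk = q(1+k), which is composite (both factors ≥ 2). So xy^{q+1}z = 0^{q(1+k)} ∉ L.
This contradicts the pumping lemma, so L is not regular.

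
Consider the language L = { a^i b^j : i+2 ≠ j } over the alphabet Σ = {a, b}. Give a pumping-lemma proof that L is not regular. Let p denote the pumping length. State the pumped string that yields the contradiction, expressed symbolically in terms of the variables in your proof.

a^{p+p!} b^{p+p!+2}

Suppose for contradiction that L is regular, and let p be the pumping length.
Choose w = a^p b^{p+p!+2}. Since p ≠ (p+p!+2)-2 = p+p!, w ∈ L; and |w| ≥ p.
By the pumping lemma, w = xyz with |xy| ≤ p and |y| ≥ 1.
Since the first p symbols of w are all a's and |xy| ≤ p, y lies entirely in the leading a-block: y = a^k for some k with 1 ≤ k ≤ p.
Since 1 ≤ k ≤ p, k divides p!; set t = 1 + p!/k. Then xy^t z has p + (p!/k)·k = p + p! copies of a. Now the a-count is p+p! and (b-count)-2 = (p+p!+2)-2 = p+p!, so i+2 ≠ j fails. So xy^t z = a^{p+p!} b^{p+p!+2} ∉ L.
This contradicts the pumping lemma, so L is not regular.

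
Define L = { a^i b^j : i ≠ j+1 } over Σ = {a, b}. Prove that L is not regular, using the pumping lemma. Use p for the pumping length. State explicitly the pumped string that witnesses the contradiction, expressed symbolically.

a^{p+p!} b^{p+p!-1}

Assume L is regular. Let p be the pumping length given by the pumping lemma.
Choose w = a^p b^{p+p!-1}. Since p ≠ (p+p!-1)+1 = p+p!, w ∈ L; and |w| ≥ p.
By the pumping lemma, w = xyz with |xy| ≤ p and |y| > 0.
Since the first p symbols of w are all a's and |xy| ≤ p, y lies entirely in the leading a-block: y = a^k for some k with 1 ≤ k ≤ p.
Since 1 ≤ k ≤ p, k divides p!; set t = 1 + p!/k. Then xy^t z has p + (p!/k)·k = p + p! copies of a. Now the a-count is p+p! and (b-count)+1 = (p+p!-1)+1 = p+p!, so i ≠ j+1 fails. So xy^t z = a^{p+p!} b^{p+p!-1} ∉ L.
This is a contradiction; hence L is not regular.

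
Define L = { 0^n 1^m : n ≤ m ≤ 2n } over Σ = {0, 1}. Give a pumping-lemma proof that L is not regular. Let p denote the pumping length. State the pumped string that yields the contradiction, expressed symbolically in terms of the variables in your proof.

0^{p+k} 1^p

Assume L is regular. Let p be the pumping length given by the pumping lemma.
Take w = 0^p 1^p ∈ L (since p ≤ p ≤ 2p), with |w| = 2p ≥ p.
The pumping lemma gives a decomposition w = xyz where |xy| ≤ p and y is nonempty.
Since the first p symbols of w are all 0's and |xy| ≤ p, y lies entirely in the leading 0-block: y = 0^k for some k with 1 ≤ k ≤ p.
Pump with i = 2: xy^2z = 0^{p+k} 1^p. Now n = p+k > p = m, so the condition n ≤ m fails. Thus xy^2z ∉ L.
This contradicts the pumping lemma, so L is not regular.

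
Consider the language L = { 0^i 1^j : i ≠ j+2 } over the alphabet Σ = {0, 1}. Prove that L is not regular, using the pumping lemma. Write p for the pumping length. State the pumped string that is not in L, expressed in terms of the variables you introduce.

0^{p+p!} 1^{p+p!-2}

Assume L is regular; let p be its pumping constant.
Choose w = 0^p 1^{p+p!-2}. Since p ≠ (p+p!-2)+2 = p+p!, w ∈ L; and |w| ≥ p.
The pumping lemma gives a decomposition w = xyz where |xy| ≤ p and |y| ≥ 1.
Because |xy| ≤ p and w begins with p copies of 0, we have y = 0^k with 1 ≤ k ≤ p.
Since 1 ≤ k ≤ p, k divides p!; set t = 1 + p!/k. Then xy^t z has p + (p!/k)·k = p + p! copies of 0. Now the 0-count is p+p! and (1-count)+2 = (p+p!-2)+2 = p+p!, so i ≠ j+2 fails. So xy^t z = 0^{p+p!} 1^{p+p!-2} ∉ L.
This contradicts the pumping lemma, so L is not regular.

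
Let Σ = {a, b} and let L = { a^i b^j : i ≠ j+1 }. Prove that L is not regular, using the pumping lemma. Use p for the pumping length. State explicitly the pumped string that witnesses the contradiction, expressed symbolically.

a^{p+p!} b^{p+p!-1}

Assume L is regular; let p be its pumping constant.
Choose w = a^p b^{p+p!-1}. Since p ≠ (p+p!-1)+1 = p+p!, w ∈ L; and |w| ≥ p.
The pumping lemma gives a decomposition w = xyz where |xy| ≤ p and |y| ≥ 1.
The first p characters of w are a's, so xy (and hence y) consists only of a's. Write y = a^k, 1 ≤ k ≤ p.
Since 1 ≤ k ≤ p, k divides p!; set t = 1 + p!/k. Then xy^t z has p + (p!/k)·k = p + p! copies of a. Now the a-count is p+p! and (b-count)+1 = (p+p!-1)+1 = p+p!, so i ≠ j+1 fails. So xy^t z = a^{p+p!} b^{p+p!-1} ∉ L.
This is a contradiction; hence L is not regular.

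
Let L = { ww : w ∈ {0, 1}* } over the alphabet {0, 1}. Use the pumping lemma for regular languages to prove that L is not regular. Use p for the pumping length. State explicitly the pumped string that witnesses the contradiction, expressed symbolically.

Assume L is regular. Let p be the pumping length given by the pumping lemma.
Take w = 0^p 1^p 0^p 1^p = uu where u = 0^p1^p; then w ∈ L and |w| = 4p ≥ p.
The pumping lemma gives a decomposition w = xyz where |xy| ≤ p and |y| > 0.
Since the first p symbols of w are all 0's and |xy| ≤ p, y lies entirely in the leading 0-block: y = 0^k for some k with 1 ≤ k ≤ p.
Pump with i = 2: xy^2z = 0^{p+k} 1^p 0^p 1^p, of length 4p+k. Suppose this equals vv. The string starts with 0 and ends with 1, so v does too; thus the boundary between the two copies of v is a 1→0 transition. There is exactly one such transition, at position 2p+k, so |v| = 2p+k and |vv| = 4p+2k ≠ 4p+k since k ≥ 1. So xy^2z ∉ L.
This contradicts the pumping lemma, so L is not regular.

0^{p+k} 1^p 0^p 1^p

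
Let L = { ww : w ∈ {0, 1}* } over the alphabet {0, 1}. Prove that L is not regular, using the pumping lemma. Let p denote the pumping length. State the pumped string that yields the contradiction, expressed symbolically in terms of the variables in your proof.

Suppose for contradiction that L is regular, and let p be the pumping length.
Take w = 0^p 1^p 0^p 1^p = uu where u = 0^p1^p; then w ∈ L and |w| = 4p ≥ p.
The pumping lemma gives a decomposition w = xyz where |xy| ≤ p and |y| > 0.
Because |xy| ≤ p and w begins with p copies of 0, we have y = 0^k with 1 ≤ k ≤ p.
Pump with i = 2: xy^2z = 0^{p+k} 1^p 0^p 1^p, of length 4p+k. Suppose this equals vv. The string starts with 0 and ends with 1, so v does too; thus the boundary between the two copies of v is a 1→0 transition. There is exactly one such transition, at position 2p+k, so |v| = 2p+k and |vv| = 4p+2k ≠ 4p+k since k ≥ 1. So xy^2z ∉ L.
Contradiction. Therefore L is not regular.

0^{p+k} 1^p 0^p 1^p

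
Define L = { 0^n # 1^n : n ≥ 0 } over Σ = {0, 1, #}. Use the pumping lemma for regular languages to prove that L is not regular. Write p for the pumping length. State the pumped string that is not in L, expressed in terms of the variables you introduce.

0^{p+k} # 1^p

Assume L is regular. Let p be the pumping length given by the pumping lemma.
Take w = 0^p # 1^p ∈ L with |w| = 2p+1 ≥ p.
Write w = xyz as guaranteed by the lemma, with |xy| ≤ p and y is nonempty.
Since the first p symbols of w are all 0's and |xy| ≤ p, y lies entirely in the leading 0-block: y = 0^k for some k with 1 ≤ k ≤ p.
Pump with i = 2: xy^2z = 0^{p+k} # 1^p, which would require p+k = p. But k ≥ 1, so xy^2z ∉ L.
This contradicts the pumping lemma, so L is not regular.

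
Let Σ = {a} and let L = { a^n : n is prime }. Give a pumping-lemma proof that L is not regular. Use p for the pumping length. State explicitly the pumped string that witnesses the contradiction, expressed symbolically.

Assume L is regular. Let p be the pumping length given by the pumping lemma.
Let q be a prime with q ≥ p+2 (infinitely many primes exist), and take w = a^q ∈ L with |w| = q ≥ p.
Write w = xyz as guaranteed by the lemma, with |xy| ≤ p and y is nonempty.
Then y = a^k for some k with 1 ≤ k ≤ p.
Since 1 ≤ k ≤ p, |xz| = q-k. Pump with i = q+1: |xy^{q+1}z| = (q-k)+(q+1)k = q+qk = q(1+k), which is composite (both factors ≥ 2). So xy^{q+1}z = a^{q(1+k)} ∉ L.
This contradicts the pumping lemma, so L is not regular.

a^{q(1+k)}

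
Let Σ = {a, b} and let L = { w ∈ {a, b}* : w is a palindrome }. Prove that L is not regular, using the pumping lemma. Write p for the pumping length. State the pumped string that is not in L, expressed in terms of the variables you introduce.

a^{p+k} b a^p

Assume L is regular; let p be its pumping constant.
Take w = a^p b a^p, a palindrome of length 2p+1 ≥ p.
Write w = xyz as guaranteed by the lemma, with |xy| ≤ p and y is nonempty.
Because |xy| ≤ p and w begins with p copies of a, we have y = a^k with 1 ≤ k ≤ p.
Pump with i = 2: xy^2z = a^{p+k} b a^p. Its reverse is a^p b a^{p+k}, which differs from xy^2z since k ≥ 1. So xy^2z is not a palindrome and xy^2z ∉ L.
This is a contradiction; hence L is not regular.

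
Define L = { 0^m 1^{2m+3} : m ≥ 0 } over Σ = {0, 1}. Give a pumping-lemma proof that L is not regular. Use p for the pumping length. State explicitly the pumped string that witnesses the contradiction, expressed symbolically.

0^{p+k} 1^{2p+3}

Toward a contradiction, assume L is regular with pumping length p.
Let w = 0^p 1^{2p+3} ∈ L; note |w| = 3p+3 ≥ p.
The pumping lemma gives a decomposition w = xyz where |xy| ≤ p and y is nonempty.
The first p characters of w are 0's, so xy (and hence y) consists only of 0's. Write y = 0^k, 1 ≤ k ≤ p.
Pump with i = 2: xy^2z = 0^{p+k} 1^{2p+3}. For this to lie in L we would need 2p+3 = 2(p+k)+3, which forces k = 0. But k ≥ 1, so xy^2z ∉ L.
Contradiction. Therefore L is not regular.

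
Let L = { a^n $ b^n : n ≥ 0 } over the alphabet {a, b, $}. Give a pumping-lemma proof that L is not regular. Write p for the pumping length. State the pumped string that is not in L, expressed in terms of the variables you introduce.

Assume L is regular. Let p be the pumping length given by the pumping lemma.
Take w = a^p $ b^p ∈ L with |w| = 2p+1 ≥ p.
The pumping lemma gives a decomposition w = xyz where |xy| ≤ p and y is nonempty.
The first p characters of w are a's, so xy (and hence y) consists only of a's. Write y = a^k, 1 ≤ k ≤ p.
Pump with i = 2: xy^2z = a^{p+k} $ b^p, which would require p+k = p. But k ≥ 1, so xy^2z ∉ L.
This contradicts the pumping lemma, so L is not regular.

a^{p+k} $ b^p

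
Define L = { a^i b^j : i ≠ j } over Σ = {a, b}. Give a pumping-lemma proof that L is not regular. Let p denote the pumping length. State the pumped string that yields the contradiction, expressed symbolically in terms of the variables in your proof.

a^{p+p!} b^{p+p!}

Assume L is regular. Let p be the pumping length given by the pumping lemma.
Choose w = a^p b^{p+p!}. Since p ≠ p+p!, w ∈ L; and |w| ≥ p.
By the pumping lemma, w = xyz with |xy| ≤ p and y is nonempty.
Since the first p symbols of w are all a's and |xy| ≤ p, y lies entirely in the leading a-block: y = a^k for some k with 1 ≤ k ≤ p.
Since 1 ≤ k ≤ p, k divides p!; set t = 1 + p!/k. Then xy^t z has p + (p!/k)·k = p + p! copies of a. Now the a-count equals the b-count, so i ≠ j fails. So xy^t z = a^{p+p!} b^{p+p!} ∉ L.
This is a contradiction; hence L is not regular.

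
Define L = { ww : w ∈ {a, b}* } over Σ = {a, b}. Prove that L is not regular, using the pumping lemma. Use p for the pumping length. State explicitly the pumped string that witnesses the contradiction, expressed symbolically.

a^{p+k} b^p a^p b^p

Toward a contradiction, assume L is regular with pumping length p.
Take w = a^p b^p a^p b^p = uu where u = a^pb^p; then w ∈ L and |w| = 4p ≥ p.
By the pumping lemma, w = xyz with |xy| ≤ p and |y| ≥ 1.
Because |xy| ≤ p and w begins with p copies of a, we have y = a^k with 1 ≤ k ≤ p.
Pump with i = 2: xy^2z = a^{p+k} b^p a^p b^p, of length 4p+k. Suppose this equals vv. The string starts with a and ends with b, so v does too; thus the boundary between the two copies of v is a b→a transition. There is exactly one such transition, at position 2p+k, so |v| = 2p+k and |vv| = 4p+2k ≠ 4p+k since k ≥ 1. So xy^2z ∉ L.
This is a contradiction; hence L is not regular.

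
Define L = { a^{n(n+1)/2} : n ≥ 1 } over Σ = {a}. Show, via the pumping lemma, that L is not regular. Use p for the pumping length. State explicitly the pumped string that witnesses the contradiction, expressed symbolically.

a^{p(p+1)/2+k}

Assume L is regular. Let p be the pumping length given by the pumping lemma.
Take w = a^{p(p+1)/2} ∈ L with |w| = p(p+1)/2 ≥ p.
Write w = xyz as guaranteed by the lemma, with |xy| ≤ p and |y| > 0.
Then y = a^k for some k with 1 ≤ k ≤ p.
Pump with i = 2: xy^2z = a^{p(p+1)/2+k}. Since 1 ≤ k ≤ p, p(p+1)/2 < p(p+1)/2+k ≤ p(p+1)/2+p < (p+1)(p+2)/2, so p(p+1)/2+k is strictly between consecutive triangular numbers. So xy^2z ∉ L.
This contradicts the pumping lemma, so L is not regular.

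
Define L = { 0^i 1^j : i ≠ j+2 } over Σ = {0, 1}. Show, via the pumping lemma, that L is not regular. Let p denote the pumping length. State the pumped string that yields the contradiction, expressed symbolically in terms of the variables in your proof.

0^{p+p!} 1^{p+p!-2}

Suppose for contradiction that L is regular, and let p be the pumping length.
Choose w = 0^p 1^{p+p!-2}. Since p ≠ (p+p!-2)+2 = p+p!, w ∈ L; and |w| ≥ p.
The pumping lemma gives a decomposition w = xyz where |xy| ≤ p and |y| > 0.
The first p characters of w are 0's, so xy (and hence y) consists only of 0's. Write y = 0^k, 1 ≤ k ≤ p.
Since 1 ≤ k ≤ p, k divides p!; set t = 1 + p!/k. Then xy^t z has p + (p!/k)·k = p + p! copies of 0. Now the 0-count is p+p! and (1-count)+2 = (p+p!-2)+2 = p+p!, so i ≠ j+2 fails. So xy^t z = 0^{p+p!} 1^{p+p!-2} ∉ L.
This contradicts the pumping lemma, so L is not regular.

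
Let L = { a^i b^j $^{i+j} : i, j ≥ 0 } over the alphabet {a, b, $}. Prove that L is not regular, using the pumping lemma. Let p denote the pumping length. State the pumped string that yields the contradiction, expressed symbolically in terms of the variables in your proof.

a^{p+k} b^p $^{2p}

Assume L is regular. Let p be the pumping length given by the pumping lemma.
Take w = a^p b^p $^{2p} ∈ L (with i=j=p, i+j=2p), |w| = 4p ≥ p.
The pumping lemma gives a decomposition w = xyz where |xy| ≤ p and |y| > 0.
Since the first p symbols of w are all a's and |xy| ≤ p, y lies entirely in the leading a-block: y = a^k for some k with 1 ≤ k ≤ p.
Consider xy^2z = a^{p+k} b^p $^{2p}. Now the a- and b-counts sum to 2p+k, but the $-count is 2p ≠ 2p+k. So xy^2z ∉ L.
This contradicts the pumping lemma, so L is not regular.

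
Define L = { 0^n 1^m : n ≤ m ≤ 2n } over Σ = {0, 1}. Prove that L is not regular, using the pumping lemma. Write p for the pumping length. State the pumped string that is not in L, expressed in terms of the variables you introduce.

0^{p+k} 1^p

Assume L is regular. Let p be the pumping length given by the pumping lemma.
Take w = 0^p 1^p ∈ L (since p ≤ p ≤ 2p), with |w| = 2p ≥ p.
The pumping lemma gives a decomposition w = xyz where |xy| ≤ p and y is nonempty.
The first p characters of w are 0's, so xy (and hence y) consists only of 0's. Write y = 0^k, 1 ≤ k ≤ p.
Pump with i = 2: xy^2z = 0^{p+k} 1^p. Now n = p+k > p = m, so the condition n ≤ m fails. Thus xy^2z ∉ L.
This contradicts the pumping lemma, so L is not regular.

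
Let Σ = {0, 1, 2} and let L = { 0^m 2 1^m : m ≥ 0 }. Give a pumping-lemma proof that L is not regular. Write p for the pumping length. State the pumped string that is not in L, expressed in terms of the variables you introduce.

Assume L is regular. Let p be the pumping length given by the pumping lemma.
Take w = 0^p 2 1^p ∈ L with |w| = 2p+1 ≥ p.
By the pumping lemma, w = xyz with |xy| ≤ p and y is nonempty.
The first p characters of w are 0's, so xy (and hence y) consists only of 0's. Write y = 0^k, 1 ≤ k ≤ p.
Pump with i = 2: xy^2z = 0^{p+k} 2 1^p, which would require p+k = p. But k ≥ 1, so xy^2z ∉ L.
This contradicts the pumping lemma, so L is not regular.

0^{p+k} 2 1^p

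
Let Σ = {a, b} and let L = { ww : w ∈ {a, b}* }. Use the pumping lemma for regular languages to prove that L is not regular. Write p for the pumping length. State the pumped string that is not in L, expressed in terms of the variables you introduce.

a^{p+k} b^p a^p b^p

Toward a contradiction, assume L is regular with pumping length p.
Take w = a^p b^p a^p b^p = uu where u = a^pb^p; then w ∈ L and |w| = 4p ≥ p.
Write w = xyz as guaranteed by the lemma, with |xy| ≤ p and |y| > 0.
Because |xy| ≤ p and w begins with p copies of a, we have y = a^k with 1 ≤ k ≤ p.
Pump with i = 2: xy^2z = a^{p+k} b^p a^p b^p, of length 4p+k. Suppose this equals vv. The string starts with a and ends with b, so v does too; thus the boundary between the two copies of v is a b→a transition. There is exactly one such transition, at position 2p+k, so |v| = 2p+k and |vv| = 4p+2k ≠ 4p+k since k ≥ 1. So xy^2z ∉ L.
Contradiction. Therefore L is not regular.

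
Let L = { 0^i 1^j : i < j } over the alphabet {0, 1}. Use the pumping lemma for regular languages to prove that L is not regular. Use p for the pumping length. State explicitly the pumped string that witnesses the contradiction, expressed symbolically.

Assume L is regular. Let p be the pumping length given by the pumping lemma.
Choose w = 0^p 1^{p+1} ∈ L, with |w| = 2p+1 ≥ p.
The pumping lemma gives a decomposition w = xyz where |xy| ≤ p and y is nonempty.
Because |xy| ≤ p and w begins with p copies of 0, we have y = 0^k with 1 ≤ k ≤ p.
Consider xy^2z = 0^{p+k} 1^{p+1}. Since k ≥ 1, the 0-count p+k is at least p+1, so i < j fails; thus xy^2z ∉ L.
Contradiction. Therefore L is not regular.

0^{p+k} 1^{p+1}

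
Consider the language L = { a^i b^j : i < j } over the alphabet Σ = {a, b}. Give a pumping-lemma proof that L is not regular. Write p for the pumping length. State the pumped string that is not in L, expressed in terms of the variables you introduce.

Assume L is regular; let p be its pumping constant.
Choose w = a^p b^{p+1} ∈ L, with |w| = 2p+1 ≥ p.
The pumping lemma gives a decomposition w = xyz where |xy| ≤ p and |y| ≥ 1.
Because |xy| ≤ p and w begins with p copies of a, we have y = a^k with 1 ≤ k ≤ p.
Consider xy^2z = a^{p+k} b^{p+1}. Since k ≥ 1, the a-count p+k is at least p+1, so i < j fails; thus xy^2z ∉ L.
This is a contradiction; hence L is not regular.

a^{p+k} b^{p+1}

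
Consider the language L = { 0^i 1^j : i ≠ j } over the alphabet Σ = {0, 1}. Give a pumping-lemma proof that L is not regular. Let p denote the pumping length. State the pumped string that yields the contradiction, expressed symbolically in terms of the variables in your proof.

Assume L is regular; let p be its pumping constant.
Choose w = 0^p 1^{p+p!}. Since p ≠ p+p!, w ∈ L; and |w| ≥ p.
The pumping lemma gives a decomposition w = xyz where |xy| ≤ p and |y| > 0.
Because |xy| ≤ p and w begins with p copies of 0, we have y = 0^k with 1 ≤ k ≤ p.
Since 1 ≤ k ≤ p, k divides p!; set t = 1 + p!/k. Then xy^t z has p + (p!/k)·k = p + p! copies of 0. Now the 0-count equals the 1-count, so i ≠ j fails. So xy^t z = 0^{p+p!} 1^{p+p!} ∉ L.
Contradiction. Therefore L is not regular.

0^{p+p!} 1^{p+p!}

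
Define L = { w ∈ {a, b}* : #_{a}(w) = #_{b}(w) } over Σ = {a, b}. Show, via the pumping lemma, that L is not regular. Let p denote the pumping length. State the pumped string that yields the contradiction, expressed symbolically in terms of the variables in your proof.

Toward a contradiction, assume L is regular with pumping length p.
Choose w = a^p b^p ∈ L with |w| = 2p ≥ p.
Write w = xyz as guaranteed by the lemma, with |xy| ≤ p and |y| ≥ 1.
Because |xy| ≤ p and w begins with p copies of a, we have y = a^k with 1 ≤ k ≤ p.
Pump with i = 2: xy^2z = a^{p+k} b^p has p+k occurrences of a but only p of b. Since k ≥ 1 the counts differ, so xy^2z ∉ L.
Contradiction. Therefore L is not regular.

a^{p+k} b^p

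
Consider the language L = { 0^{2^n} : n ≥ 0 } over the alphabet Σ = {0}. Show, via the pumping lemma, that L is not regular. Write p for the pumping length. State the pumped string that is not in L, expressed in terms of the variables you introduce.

0^{2^p+k}

Assume L is regular. Let p be the pumping length given by the pumping lemma.
Take w = 0^{2^p} ∈ L with |w| = 2^p ≥ p.
Write w = xyz as guaranteed by the lemma, with |xy| ≤ p and |y| ≥ 1.
Then y = 0^k for some k with 1 ≤ k ≤ p.
Pump with i = 2: xy^2z = 0^{2^p+k}. Since 1 ≤ k ≤ p < 2^p, we have 2^p < 2^p+k < 2^{p+1}, so 2^p+k is not a power of 2. So xy^2z ∉ L.
This contradicts the pumping lemma, so L is not regular.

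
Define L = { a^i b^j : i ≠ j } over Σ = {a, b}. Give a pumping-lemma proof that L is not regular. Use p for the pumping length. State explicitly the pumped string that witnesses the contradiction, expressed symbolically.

Assume L is regular. Let p be the pumping length given by the pumping lemma.
Choose w = a^p b^{p+p!}. Since p ≠ p+p!, w ∈ L; and |w| ≥ p.
Write w = xyz as guaranteed by the lemma, with |xy| ≤ p and |y| ≥ 1.
Because |xy| ≤ p and w begins with p copies of a, we have y = a^k with 1 ≤ k ≤ p.
Since 1 ≤ k ≤ p, k divides p!; set t = 1 + p!/k. Then xy^t z has p + (p!/k)·k = p + p! copies of a. Now the a-count equals the b-count, so i ≠ j fails. So xy^t z = a^{p+p!} b^{p+p!} ∉ L.
Contradiction. Therefore L is not regular.

a^{p+p!} b^{p+p!}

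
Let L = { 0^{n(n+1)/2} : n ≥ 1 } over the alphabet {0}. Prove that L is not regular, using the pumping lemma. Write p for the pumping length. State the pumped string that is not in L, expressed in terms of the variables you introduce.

Toward a contradiction, assume L is regular with pumping length p.
Take w = 0^{p(p+1)/2} ∈ L with |w| = p(p+1)/2 ≥ p.
Write w = xyz as guaranteed by the lemma, with |xy| ≤ p and |y| > 0.
Then y = 0^k for some k with 1 ≤ k ≤ p.
Pump with i = 2: xy^2z = 0^{p(p+1)/2+k}. Since 1 ≤ k ≤ p, p(p+1)/2 < p(p+1)/2+k ≤ p(p+1)/2+p < (p+1)(p+2)/2, so p(p+1)/2+k is strictly between consecutive triangular numbers. So xy^2z ∉ L.
This contradicts the pumping lemma, so L is not regular.

0^{p(p+1)/2+k}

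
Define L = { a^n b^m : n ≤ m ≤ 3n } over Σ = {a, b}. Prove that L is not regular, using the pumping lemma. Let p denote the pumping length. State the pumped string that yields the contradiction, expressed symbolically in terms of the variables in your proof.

a^{p+k} b^p

Assume L is regular; let p be its pumping constant.
Take w = a^p b^p ∈ L (since p ≤ p ≤ 3p), with |w| = 2p ≥ p.
Write w = xyz as guaranteed by the lemma, with |xy| ≤ p and |y| > 0.
Since the first p symbols of w are all a's and |xy| ≤ p, y lies entirely in the leading a-block: y = a^k for some k with 1 ≤ k ≤ p.
Pump with i = 2: xy^2z = a^{p+k} b^p. Now n = p+k > p = m, so the condition n ≤ m fails. Thus xy^2z ∉ L.
Contradiction. Therefore L is not regular.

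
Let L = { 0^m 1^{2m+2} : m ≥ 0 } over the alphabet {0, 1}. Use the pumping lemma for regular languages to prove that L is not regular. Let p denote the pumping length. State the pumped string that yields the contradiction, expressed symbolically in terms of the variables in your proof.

0^{p+k} 1^{2p+2}

Assume L is regular. Let p be the pumping length given by the pumping lemma.
Choose w = 0^p 1^{2p+2}, which is in L with |w| = 3p+2 ≥ p.
Write w = xyz as guaranteed by the lemma, with |xy| ≤ p and |y| ≥ 1.
Since the first p symbols of w are all 0's and |xy| ≤ p, y lies entirely in the leading 0-block: y = 0^k for some k with 1 ≤ k ≤ p.
Pump with i = 2: xy^2z = 0^{p+k} 1^{2p+2}. For this to lie in L we would need 2p+2 = 2(p+k)+2, which forces k = 0. But k ≥ 1, so xy^2z ∉ L.
Contradiction. Therefore L is not regular.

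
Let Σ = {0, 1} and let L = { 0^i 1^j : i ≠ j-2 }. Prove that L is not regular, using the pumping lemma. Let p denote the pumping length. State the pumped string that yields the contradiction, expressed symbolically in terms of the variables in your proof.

Assume L is regular; let p be its pumping constant.
Choose w = 0^p 1^{p+p!+2}. Since p ≠ (p+p!+2)-2 = p+p!, w ∈ L; and |w| ≥ p.
Write w = xyz as guaranteed by the lemma, with |xy| ≤ p and y is nonempty.
The first p characters of w are 0's, so xy (and hence y) consists only of 0's. Write y = 0^k, 1 ≤ k ≤ p.
Since 1 ≤ k ≤ p, k divides p!; set t = 1 + p!/k. Then xy^t z has p + (p!/k)·k = p + p! copies of 0. Now the 0-count is p+p! and (1-count)-2 = (p+p!+2)-2 = p+p!, so i ≠ j-2 fails. So xy^t z = 0^{p+p!} 1^{p+p!+2} ∉ L.
This is a contradiction; hence L is not regular.

0^{p+p!} 1^{p+p!+2}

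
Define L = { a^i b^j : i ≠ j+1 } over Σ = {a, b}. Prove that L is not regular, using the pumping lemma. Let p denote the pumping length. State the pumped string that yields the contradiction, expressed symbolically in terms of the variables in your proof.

Suppose for contradiction that L is regular, and let p be the pumping length.
Choose w = a^p b^{p+p!-1}. Since p ≠ (p+p!-1)+1 = p+p!, w ∈ L; and |w| ≥ p.
The pumping lemma gives a decomposition w = xyz where |xy| ≤ p and |y| > 0.
The first p characters of w are a's, so xy (and hence y) consists only of a's. Write y = a^k, 1 ≤ k ≤ p.
Since 1 ≤ k ≤ p, k divides p!; set t = 1 + p!/k. Then xy^t z has p + (p!/k)·k = p + p! copies of a. Now the a-count is p+p! and (b-count)+1 = (p+p!-1)+1 = p+p!, so i ≠ j+1 fails. So xy^t z = a^{p+p!} b^{p+p!-1} ∉ L.
This contradicts the pumping lemma, so L is not regular.

a^{p+p!} b^{p+p!-1}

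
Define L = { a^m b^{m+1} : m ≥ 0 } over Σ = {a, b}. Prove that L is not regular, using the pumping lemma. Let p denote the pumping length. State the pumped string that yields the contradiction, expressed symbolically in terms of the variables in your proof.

a^{p+k} b^{p+1}

Suppose for contradiction that L is regular, and let p be the pumping length.
Choose w = a^p b^{p+1}, which is in L with |w| = 2p+1 ≥ p.
The pumping lemma gives a decomposition w = xyz where |xy| ≤ p and |y| ≥ 1.
Because |xy| ≤ p and w begins with p copies of a, we have y = a^k with 1 ≤ k ≤ p.
Pump with i = 2: xy^2z = a^{p+k} b^{p+1}. For this to lie in L we would need p+1 = (p+k)+1, which forces k = 0. But k ≥ 1, so xy^2z ∉ L.
This contradicts the pumping lemma, so L is not regular.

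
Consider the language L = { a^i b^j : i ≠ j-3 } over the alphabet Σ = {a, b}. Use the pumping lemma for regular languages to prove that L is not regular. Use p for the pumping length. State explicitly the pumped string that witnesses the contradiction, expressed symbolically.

a^{p+p!} b^{p+p!+3}

Assume L is regular. Let p be the pumping length given by the pumping lemma.
Choose w = a^p b^{p+p!+3}. Since p ≠ (p+p!+3)-3 = p+p!, w ∈ L; and |w| ≥ p.
The pumping lemma gives a decomposition w = xyz where |xy| ≤ p and |y| > 0.
Since the first p symbols of w are all a's and |xy| ≤ p, y lies entirely in the leading a-block: y = a^k for some k with 1 ≤ k ≤ p.
Since 1 ≤ k ≤ p, k divides p!; set t = 1 + p!/k. Then xy^t z has p + (p!/k)·k = p + p! copies of a. Now the a-count is p+p! and (b-count)-3 = (p+p!+3)-3 = p+p!, so i ≠ j-3 fails. So xy^t z = a^{p+p!} b^{p+p!+3} ∉ L.
This is a contradiction; hence L is not regular.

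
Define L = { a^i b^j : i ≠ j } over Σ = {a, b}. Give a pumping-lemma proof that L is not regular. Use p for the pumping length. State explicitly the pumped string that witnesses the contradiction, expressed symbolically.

a^{p+p!} b^{p+p!}

Toward a contradiction, assume L is regular with pumping length p.
Choose w = a^p b^{p+p!}. Since p ≠ p+p!, w ∈ L; and |w| ≥ p.
The pumping lemma gives a decomposition w = xyz where |xy| ≤ p and y is nonempty.
Since the first p symbols of w are all a's and |xy| ≤ p, y lies entirely in the leading a-block: y = a^k for some k with 1 ≤ k ≤ p.
Since 1 ≤ k ≤ p, k divides p!; set t = 1 + p!/k. Then xy^t z has p + (p!/k)·k = p + p! copies of a. Now the a-count equals the b-count, so i ≠ j fails. So xy^t z = a^{p+p!} b^{p+p!} ∉ L.
This contradicts the pumping lemma, so L is not regular.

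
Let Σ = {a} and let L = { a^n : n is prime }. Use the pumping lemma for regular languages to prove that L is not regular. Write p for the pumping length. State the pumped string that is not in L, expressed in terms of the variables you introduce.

Assume L is regular. Let p be the pumping length given by the pumping lemma.
Let q be a prime with q ≥ p+2 (infinitely many primes exist), and take w = a^q ∈ L with |w| = q ≥ p.
By the pumping lemma, w = xyz with |xy| ≤ p and |y| > 0.
Then y = a^k for some k with 1 ≤ k ≤ p.
Since 1 ≤ k ≤ p, |xz| = q-k. Pump with i = q+1: |xy^{q+1}z| = (q-k)+(q+1)k = q+qk = q(1+k), which is composite (both factors ≥ 2). So xy^{q+1}z = a^{q(1+k)} ∉ L.
This contradicts the pumping lemma, so L is not regular.

a^{q(1+k)}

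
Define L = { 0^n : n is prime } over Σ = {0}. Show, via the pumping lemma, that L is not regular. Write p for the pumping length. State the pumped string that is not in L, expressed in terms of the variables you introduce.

Suppose for contradiction that L is regular, and let p be the pumping length.
Let q be a prime with q ≥ p+2 (infinitely many primes exist), and take w = 0^q ∈ L with |w| = q ≥ p.
The pumping lemma gives a decomposition w = xyz where |xy| ≤ p and y is nonempty.
Then y = 0^k for some k with 1 ≤ k ≤ p.
Since 1 ≤ k ≤ p, |xz| = q-k. Pump with i = q+1: |xy^{q+1}z| = (q-k)+(q+1)k = q+qk = q(1+k), which is composite (both factors ≥ 2). So xy^{q+1}z = 0^{q(1+k)} ∉ L.
This is a contradiction; hence L is not regular.

0^{q(1+k)}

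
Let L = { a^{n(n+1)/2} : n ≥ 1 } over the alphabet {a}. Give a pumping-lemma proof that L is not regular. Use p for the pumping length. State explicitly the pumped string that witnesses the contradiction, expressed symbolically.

Toward a contradiction, assume L is regular with pumping length p.
Take w = a^{p(p+1)/2} ∈ L with |w| = p(p+1)/2 ≥ p.
By the pumping lemma, w = xyz with |xy| ≤ p and |y| ≥ 1.
Then y = a^k for some k with 1 ≤ k ≤ p.
Pump with i = 2: xy^2z = a^{p(p+1)/2+k}. Since 1 ≤ k ≤ p, p(p+1)/2 < p(p+1)/2+k ≤ p(p+1)/2+p < (p+1)(p+2)/2, so p(p+1)/2+k is strictly between consecutive triangular numbers. So xy^2z ∉ L.
This contradicts the pumping lemma, so L is not regular.

a^{p(p+1)/2+k}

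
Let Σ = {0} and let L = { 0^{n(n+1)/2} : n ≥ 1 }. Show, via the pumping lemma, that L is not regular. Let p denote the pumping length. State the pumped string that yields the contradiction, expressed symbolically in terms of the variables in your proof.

Toward a contradiction, assume L is regular with pumping length p.
Take w = 0^{p(p+1)/2} ∈ L with |w| = p(p+1)/2 ≥ p.
The pumping lemma gives a decomposition w = xyz where |xy| ≤ p and |y| > 0.
Then y = 0^k for some k with 1 ≤ k ≤ p.
Pump with i = 2: xy^2z = 0^{p(p+1)/2+k}. Since 1 ≤ k ≤ p, p(p+1)/2 < p(p+1)/2+k ≤ p(p+1)/2+p < (p+1)(p+2)/2, so p(p+1)/2+k is strictly between consecutive triangular numbers. So xy^2z ∉ L.
Contradiction. Therefore L is not regular.

0^{p(p+1)/2+k}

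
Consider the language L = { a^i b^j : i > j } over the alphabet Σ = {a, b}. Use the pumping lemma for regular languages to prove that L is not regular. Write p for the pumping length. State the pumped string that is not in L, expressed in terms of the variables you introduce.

a^{p+1-k} b^p

Toward a contradiction, assume L is regular with pumping length p.
Choose w = a^{p+1} b^p ∈ L, with |w| = 2p+1 ≥ p.
The pumping lemma gives a decomposition w = xyz where |xy| ≤ p and |y| ≥ 1.
Since the first p symbols of w are all a's and |xy| ≤ p, y lies entirely in the leading a-block: y = a^k for some k with 1 ≤ k ≤ p.
Consider xy^0z = xz = a^{p+1-k} b^p. Since k ≥ 1, the a-count p+1-k is at most p, so i > j fails; thus xz ∉ L.
This is a contradiction; hence L is not regular.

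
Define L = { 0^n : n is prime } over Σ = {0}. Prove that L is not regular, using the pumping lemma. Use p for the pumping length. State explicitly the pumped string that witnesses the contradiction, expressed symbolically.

0^{q(1+k)}

Suppose for contradiction that L is regular, and let p be the pumping length.
Let q be a prime with q ≥ p+2 (infinitely many primes exist), and take w = 0^q ∈ L with |w| = q ≥ p.
The pumping lemma gives a decomposition w = xyz where |xy| ≤ p and |y| > 0.
Then y = 0^k for some k with 1 ≤ k ≤ p.
Since 1 ≤ k ≤ p, |xz| = q-k. Pump with i = q+1: |xy^{q+1}z| = (q-k)+(q+1)k = q+qk = q(1+k), which is composite (both factors ≥ 2). So xy^{q+1}z = 0^{q(1+k)} ∉ L.
Contradiction. Therefore L is not regular.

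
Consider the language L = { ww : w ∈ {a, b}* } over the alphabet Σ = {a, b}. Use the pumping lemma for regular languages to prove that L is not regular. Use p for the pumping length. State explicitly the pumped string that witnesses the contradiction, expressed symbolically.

Suppose for contradiction that L is regular, and let p be the pumping length.
Take w = a^p b^p a^p b^p = uu where u = a^pb^p; then w ∈ L and |w| = 4p ≥ p.
Write w = xyz as guaranteed by the lemma, with |xy| ≤ p and |y| ≥ 1.
The first p characters of w are a's, so xy (and hence y) consists only of a's. Write y = a^k, 1 ≤ k ≤ p.
Pump with i = 2: xy^2z = a^{p+k} b^p a^p b^p, of length 4p+k. Suppose this equals vv. The string starts with a and ends with b, so v does too; thus the boundary between the two copies of v is a b→a transition. There is exactly one such transition, at position 2p+k, so |v| = 2p+k and |vv| = 4p+2k ≠ 4p+k since k ≥ 1. So xy^2z ∉ L.
Contradiction. Therefore L is not regular.

a^{p+k} b^p a^p b^p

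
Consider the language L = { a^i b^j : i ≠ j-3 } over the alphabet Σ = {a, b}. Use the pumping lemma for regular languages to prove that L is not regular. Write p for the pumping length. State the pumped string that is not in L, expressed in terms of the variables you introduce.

a^{p+p!} b^{p+p!+3}

Suppose for contradiction that L is regular, and let p be the pumping length.
Choose w = a^p b^{p+p!+3}. Since p ≠ (p+p!+3)-3 = p+p!, w ∈ L; and |w| ≥ p.
Write w = xyz as guaranteed by the lemma, with |xy| ≤ p and y is nonempty.
Since the first p symbols of w are all a's and |xy| ≤ p, y lies entirely in the leading a-block: y = a^k for some k with 1 ≤ k ≤ p.
Since 1 ≤ k ≤ p, k divides p!; set t = 1 + p!/k. Then xy^t z has p + (p!/k)·k = p + p! copies of a. Now the a-count is p+p! and (b-count)-3 = (p+p!+3)-3 = p+p!, so i ≠ j-3 fails. So xy^t z = a^{p+p!} b^{p+p!+3} ∉ L.
Contradiction. Therefore L is not regular.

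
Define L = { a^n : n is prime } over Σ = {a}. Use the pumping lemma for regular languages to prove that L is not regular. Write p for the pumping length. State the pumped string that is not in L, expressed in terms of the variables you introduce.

a^{q(1+k)}

Assume L is regular; let p be its pumping constant.
Let q be a prime with q ≥ p+2 (infinitely many primes exist), and take w = a^q ∈ L with |w| = q ≥ p.
Write w = xyz as guaranteed by the lemma, with |xy| ≤ p and |y| ≥ 1.
Then y = a^k for some k with 1 ≤ k ≤ p.
Since 1 ≤ k ≤ p, |xz| = q-k. Pump with i = q+1: |xy^{q+1}z| = (q-k)+(q+1)k = q+qk = q(1+k), which is composite (both factors ≥ 2). So xy^{q+1}z = a^{q(1+k)} ∉ L.
This is a contradiction; hence L is not regular.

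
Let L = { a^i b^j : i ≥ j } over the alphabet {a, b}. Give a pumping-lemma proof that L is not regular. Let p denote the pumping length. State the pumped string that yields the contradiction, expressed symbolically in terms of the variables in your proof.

Suppose for contradiction that L is regular, and let p be the pumping length.
Choose w = a^p b^p ∈ L, with |w| = 2p ≥ p.
The pumping lemma gives a decomposition w = xyz where |xy| ≤ p and |y| > 0.
Because |xy| ≤ p and w begins with p copies of a, we have y = a^k with 1 ≤ k ≤ p.
Consider xy^0z = xz = a^{p-k} b^p. Since k ≥ 1, the a-count p-k is less than p, so i ≥ j fails; thus xz ∉ L.
This is a contradiction; hence L is not regular.

a^{p-k} b^p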